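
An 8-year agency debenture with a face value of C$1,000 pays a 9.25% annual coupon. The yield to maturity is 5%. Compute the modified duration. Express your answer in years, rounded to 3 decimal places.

Periodic yield y = 0.05. First find Macaulay duration:
  t   CF        PV=CF/(1+0.05)^t    t·PV
  1        92.50        88.0952        88.0952
  2        92.50        83.9002       167.8005
  3        92.50        79.9050       239.7149
  4        92.50        76.1000       304.3999
  5        92.50        72.4762       362.3809
  6        92.50        69.0249       414.1495
  7        92.50        65.7380       460.1662
  8     1,092.50       739.4470     5,915.5760
  Σ                  1,274.6865     7,952.2831
P = 1,274.6865; Macaulay duration = 7,952.2831 / 1,274.6865 = 6.23862 years.
Modified duration = D_Mac / (1 + y) = 6.23862 / 1.05 = 5.94154 years.

5.942 years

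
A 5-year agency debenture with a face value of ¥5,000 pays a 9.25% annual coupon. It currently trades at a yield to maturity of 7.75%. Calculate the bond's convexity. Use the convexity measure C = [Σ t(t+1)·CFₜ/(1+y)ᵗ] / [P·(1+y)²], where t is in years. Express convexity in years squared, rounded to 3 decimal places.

With y = 0.0775:
  t   CF        PV=CF/(1+0.0775)^t    t·PV        t(t+1)·PV
  1       462.50       429.2343       429.2343         858.4687
  2       462.50       398.3613       796.7227       2,390.1680
  3       462.50       369.7089     1,109.1267       4,436.5068
  4       462.50       343.1173     1,372.4692       6,862.3461
  5     5,462.50     3,761.0149    18,805.0746     112,830.4475
  Σ                  5,301.4368    22,512.6275     127,377.9370
P = 5,301.4368.
Convexity = Σ t(t+1)·PV / [P·(1+y)²] = 127,377.9370 / (5,301.4368 × 1.161006) = 20.69503.

20.695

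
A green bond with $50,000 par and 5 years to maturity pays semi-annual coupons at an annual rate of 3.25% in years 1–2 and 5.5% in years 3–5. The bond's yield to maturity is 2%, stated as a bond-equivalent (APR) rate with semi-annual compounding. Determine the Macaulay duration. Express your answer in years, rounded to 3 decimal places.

Periodic yield y = 0.01. Discount each cash flow and weight by its period:
  t   CF        PV=CF/(1+0.01)^t    t·PV
  1       812.50       804.4554       804.4554
  2       812.50       796.4905     1,592.9811
  3       812.50       788.6045     2,365.8135
  4       812.50       780.7965     3,123.1861
  5     1,375.00     1,308.2653     6,541.3266
  6     1,375.00     1,295.3122     7,771.8732
  7     1,375.00     1,282.4873     8,977.4113
  8     1,375.00     1,269.7894    10,158.3154
  9     1,375.00     1,257.2173    11,314.9553
  10   51,375.00    46,509.1173   465,091.1730
  Σ                 56,092.5358   517,741.4909
Price P = Σ PV = 56,092.5358.
Macaulay duration = Σ(t·PV) / P = 517,741.4909 / 56,092.5358 = 9.23013 half-year periods.
In years: 9.23013 / 2 = 4.61507 years.

4.615 years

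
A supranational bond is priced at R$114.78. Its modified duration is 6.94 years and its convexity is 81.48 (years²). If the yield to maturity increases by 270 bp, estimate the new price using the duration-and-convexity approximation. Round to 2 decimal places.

Duration effect: -D_mod·Δy = -6.94 × (+0.027) = -0.187380
Convexity effect: ½·C·(Δy)² = 0.5 × 81.48 × (0.027)² = +0.02969946
ΔP/P ≈ -0.187380 + 0.02969946 = -0.15768054
New price ≈ 114.78 × (1 - 0.15768054) = 96.6814276188.

R$96.68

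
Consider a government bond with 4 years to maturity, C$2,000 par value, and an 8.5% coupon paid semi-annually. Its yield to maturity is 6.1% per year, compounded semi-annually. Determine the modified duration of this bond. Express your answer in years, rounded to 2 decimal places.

3.39 years

Periodic yield y = 0.0305. First find Macaulay duration:
  t   CF        PV=CF/(1+0.0305)^t    t·PV
  1        85.00        82.4842        82.4842
  2        85.00        80.0429       160.0858
  3        85.00        77.6739       233.0216
  4        85.00        75.3749       301.4997
  5        85.00        73.1440       365.7202
  6        85.00        70.9792       425.8751
  7        85.00        68.8784       482.1487
  8     2,085.00     1,639.5403    13,116.3222
  Σ                  2,168.1178    15,167.1576
P = 2,168.1178; Macaulay duration = 15,167.1576 / 2,168.1178 = 6.99554 half-year periods = 3.49777 years.
Modified duration = D_Mac / (1 + y) = 3.49777 / 1.0305 = 3.39425 years.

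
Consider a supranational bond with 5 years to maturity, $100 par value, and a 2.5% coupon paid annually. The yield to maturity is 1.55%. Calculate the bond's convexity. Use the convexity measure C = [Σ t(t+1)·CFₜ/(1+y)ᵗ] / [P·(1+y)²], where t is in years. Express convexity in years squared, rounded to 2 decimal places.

27.30

With y = 0.0155:
  t   CF        PV=CF/(1+0.0155)^t    t·PV        t(t+1)·PV
  1         2.50         2.4618         2.4618           4.9237
  2         2.50         2.4243         4.8485          14.5456
  3         2.50         2.3873         7.1618          28.6472
  4         2.50         2.3508         9.4033          47.0165
  5       102.50        94.9127       474.5634       2,847.3803
  Σ                    104.5369       498.4388       2,942.5133
P = 104.5369.
Convexity = Σ t(t+1)·PV / [P·(1+y)²] = 2,942.5133 / (104.5369 × 1.031240) = 27.29538.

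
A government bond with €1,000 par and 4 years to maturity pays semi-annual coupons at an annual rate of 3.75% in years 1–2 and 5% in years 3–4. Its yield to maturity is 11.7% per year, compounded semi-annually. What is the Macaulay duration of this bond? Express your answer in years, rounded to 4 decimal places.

Periodic yield y = 0.0585. Discount each cash flow and weight by its period:
  t   CF        PV=CF/(1+0.0585)^t    t·PV
  1        18.75        17.7137        17.7137
  2        18.75        16.7348        33.4695
  3        18.75        15.8099        47.4297
  4        18.75        14.9361        59.7445
  5        25.00        18.8142        94.0710
  6        25.00        17.7744       106.6464
  7        25.00        16.7921       117.5444
  8     1,025.00       650.4246     5,203.3969
  Σ                    768.9998     5,680.0161
Price P = Σ PV = 768.9998.
Macaulay duration = Σ(t·PV) / P = 5,680.0161 / 768.9998 = 7.38624 half-year periods.
In years: 7.38624 / 2 = 3.69312 years.

3.6931 years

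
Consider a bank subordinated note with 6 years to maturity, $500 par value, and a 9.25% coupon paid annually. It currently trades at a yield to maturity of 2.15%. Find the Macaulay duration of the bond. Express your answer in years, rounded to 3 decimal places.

Periodic yield y = 0.0215. Discount each cash flow and weight by its year:
  t   CF        PV=CF/(1+0.0215)^t    t·PV
  1        46.25        45.2766        45.2766
  2        46.25        44.3236        88.6472
  3        46.25        43.3907       130.1721
  4        46.25        42.4774       169.9097
  5        46.25        41.5834       207.9169
  6       546.25       480.7964     2,884.7785
  Σ                    697.8481     3,526.7010
Price P = Σ PV = 697.8481.
Macaulay duration = Σ(t·PV) / P = 3,526.7010 / 697.8481 = 5.05368 years.

5.054 years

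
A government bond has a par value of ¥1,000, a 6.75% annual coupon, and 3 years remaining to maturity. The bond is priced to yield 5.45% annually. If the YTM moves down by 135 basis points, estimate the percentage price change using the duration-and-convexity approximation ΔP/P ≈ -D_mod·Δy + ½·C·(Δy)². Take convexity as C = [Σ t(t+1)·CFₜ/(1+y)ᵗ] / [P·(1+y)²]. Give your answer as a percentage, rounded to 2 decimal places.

+3.70%

With y = 0.0545:
  t   CF        PV=CF/(1+0.0545)^t    t·PV        t(t+1)·PV
  1        67.50        64.0114        64.0114         128.0228
  2        67.50        60.7031       121.4061         364.2184
  3     1,067.50       910.3914     2,731.1741      10,924.6964
  Σ                  1,035.1058     2,916.5916      11,416.9376
P = 1,035.1058; D_Mac = 2.81767 yrs; D_mod = 2.67205 yrs; C = 9.91909.
Duration effect: -2.67205 × (-0.0135) = +0.036073
Convexity effect: 0.5 × 9.91909 × (-0.0135)² = +0.0009039
ΔP/P ≈ +0.036073 + 0.0009039 = +0.036977 = +3.6977%.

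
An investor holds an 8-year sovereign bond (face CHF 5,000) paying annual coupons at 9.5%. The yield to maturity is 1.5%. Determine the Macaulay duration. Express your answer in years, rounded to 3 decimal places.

6.408 years

Periodic yield y = 0.015. Discount each cash flow and weight by its year:
  t   CF        PV=CF/(1+0.015)^t    t·PV
  1       475.00       467.9803       467.9803
  2       475.00       461.0643       922.1287
  3       475.00       454.2506     1,362.7517
  4       475.00       447.5375     1,790.1500
  5       475.00       440.9237     2,204.6183
  6       475.00       434.4075     2,606.4452
  7       475.00       427.9877     2,995.9141
  8     5,475.00     4,860.2184    38,881.7472
  Σ                  7,994.3700    51,231.7355
Price P = Σ PV = 7,994.3700.
Macaulay duration = Σ(t·PV) / P = 51,231.7355 / 7,994.3700 = 6.40848 years.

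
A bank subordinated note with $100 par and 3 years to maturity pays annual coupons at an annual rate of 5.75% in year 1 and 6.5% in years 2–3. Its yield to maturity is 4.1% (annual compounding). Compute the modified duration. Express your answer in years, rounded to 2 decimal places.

2.73 years

Periodic yield y = 0.041. First find Macaulay duration:
  t   CF        PV=CF/(1+0.041)^t    t·PV
  1         5.75         5.5235         5.5235
  2         6.50         5.9981        11.9962
  3       106.50        94.4055       283.2166
  Σ                    105.9271       300.7363
P = 105.9271; Macaulay duration = 300.7363 / 105.9271 = 2.83909 years.
Modified duration = D_Mac / (1 + y) = 2.83909 / 1.041 = 2.72727 years.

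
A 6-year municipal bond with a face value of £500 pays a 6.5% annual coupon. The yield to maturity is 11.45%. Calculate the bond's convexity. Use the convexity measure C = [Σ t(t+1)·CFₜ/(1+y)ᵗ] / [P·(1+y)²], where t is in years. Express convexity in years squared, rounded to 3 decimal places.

With y = 0.1145:
  t   CF        PV=CF/(1+0.1145)^t    t·PV        t(t+1)·PV
  1        32.50        29.1611        29.1611          58.3221
  2        32.50        26.1651        52.3303         156.9909
  3        32.50        23.4770        70.4311         281.7244
  4        32.50        21.0651        84.2603         421.3016
  5        32.50        18.9009        94.5046         567.0277
  6       532.50       277.8684     1,667.2105      11,670.4732
  Σ                    396.6376     1,997.8978      13,155.8398
P = 396.6376.
Convexity = Σ t(t+1)·PV / [P·(1+y)²] = 13,155.8398 / (396.6376 × 1.242110) = 26.70327.

26.703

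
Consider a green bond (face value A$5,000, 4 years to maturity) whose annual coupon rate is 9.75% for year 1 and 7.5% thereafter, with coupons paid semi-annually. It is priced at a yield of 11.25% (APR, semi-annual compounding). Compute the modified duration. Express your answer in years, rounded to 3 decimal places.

3.247 years

Periodic yield y = 0.05625. First find Macaulay duration:
  t   CF        PV=CF/(1+0.05625)^t    t·PV
  1       243.75       230.7692       230.7692
  2       243.75       218.4797       436.9595
  3       187.50       159.1113       477.3340
  4       187.50       150.6379       602.5518
  5       187.50       142.6158       713.0790
  6       187.50       135.0209       810.1253
  7       187.50       127.8304       894.8129
  8     5,187.50     3,348.2998    26,786.3982
  Σ                  4,512.7651    30,952.0300
P = 4,512.7651; Macaulay duration = 30,952.0300 / 4,512.7651 = 6.85877 half-year periods = 3.42939 years.
Modified duration = D_Mac / (1 + y) = 3.42939 / 1.05625 = 3.24676 years.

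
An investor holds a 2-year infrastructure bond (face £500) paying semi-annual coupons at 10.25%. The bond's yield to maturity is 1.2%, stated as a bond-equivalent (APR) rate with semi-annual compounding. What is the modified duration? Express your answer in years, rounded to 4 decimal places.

1.8597 years

Periodic yield y = 0.006. First find Macaulay duration:
  t   CF        PV=CF/(1+0.006)^t    t·PV
  1       25.625        25.4722        25.4722
  2       25.625        25.3202        50.6405
  3       25.625        25.1692        75.5077
  4      525.625       513.1970     2,052.7879
  Σ                    589.1586     2,204.4083
P = 589.1586; Macaulay duration = 2,204.4083 / 589.1586 = 3.74162 half-year periods = 1.87081 years.
Modified duration = D_Mac / (1 + y) = 1.87081 / 1.006 = 1.85965 years.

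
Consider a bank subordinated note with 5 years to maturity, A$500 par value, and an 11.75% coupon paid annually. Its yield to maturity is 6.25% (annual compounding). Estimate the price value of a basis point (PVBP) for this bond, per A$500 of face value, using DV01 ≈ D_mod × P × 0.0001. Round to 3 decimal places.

A$0.240

Periodic yield y = 0.0625.
  t   CF        PV=CF/(1+0.0625)^t    t·PV
  1        58.75        55.2941        55.2941
  2        58.75        52.0415       104.0830
  3        58.75        48.9803       146.9408
  4        58.75        46.0991       184.3963
  5       558.75       412.6414     2,063.2072
  Σ                    615.0564     2,553.9214
P = 615.0564; D_Mac = 4.15234 yrs; D_mod = 3.90808 yrs.
DV01 ≈ 3.90808 × 615.0564 × 0.0001 = 0.240369.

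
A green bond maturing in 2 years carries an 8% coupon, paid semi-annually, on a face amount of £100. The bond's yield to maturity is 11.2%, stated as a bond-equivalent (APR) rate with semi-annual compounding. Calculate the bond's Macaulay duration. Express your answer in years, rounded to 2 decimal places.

1.88 years

Periodic yield y = 0.056. Discount each cash flow and weight by its period:
  t   CF        PV=CF/(1+0.056)^t    t·PV
  1         4.00         3.7879         3.7879
  2         4.00         3.5870         7.1740
  3         4.00         3.3968        10.1904
  4       104.00        83.6330       334.5320
  Σ                     94.4047       355.6842
Price P = Σ PV = 94.4047.
Macaulay duration = Σ(t·PV) / P = 355.6842 / 94.4047 = 3.76766 half-year periods.
In years: 3.76766 / 2 = 1.88383 years.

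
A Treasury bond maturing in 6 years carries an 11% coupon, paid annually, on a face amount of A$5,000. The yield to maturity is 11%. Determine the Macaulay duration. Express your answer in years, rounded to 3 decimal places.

Periodic yield y = 0.11. Discount each cash flow and weight by its year:
  t   CF        PV=CF/(1+0.11)^t    t·PV
  1       550.00       495.4955       495.4955
  2       550.00       446.3923       892.7847
  3       550.00       402.1553     1,206.4658
  4       550.00       362.3020     1,449.2081
  5       550.00       326.3982     1,631.9912
  6     5,550.00     2,967.2566    17,803.5398
  Σ                  5,000.0000    23,479.4851
Price P = Σ PV = 5,000.0000.
Macaulay duration = Σ(t·PV) / P = 23,479.4851 / 5,000.0000 = 4.69590 years.

4.696 years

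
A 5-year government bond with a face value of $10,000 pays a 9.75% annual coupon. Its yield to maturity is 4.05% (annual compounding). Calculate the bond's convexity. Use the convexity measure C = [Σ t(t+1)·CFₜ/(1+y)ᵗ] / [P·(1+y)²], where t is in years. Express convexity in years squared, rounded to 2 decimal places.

With y = 0.0405:
  t   CF        PV=CF/(1+0.0405)^t    t·PV        t(t+1)·PV
  1       975.00       937.0495       937.0495       1,874.0990
  2       975.00       900.5762     1,801.1523       5,403.4570
  3       975.00       865.5225     2,596.5675      10,386.2700
  4       975.00       831.8333     3,327.3330      16,636.6651
  5    10,975.00     8,998.9970    44,994.9849     269,969.9095
  Σ                 12,533.9784    53,657.0872     304,270.4005
P = 12,533.9784.
Convexity = Σ t(t+1)·PV / [P·(1+y)²] = 304,270.4005 / (12,533.9784 × 1.082640) = 22.42263.

22.42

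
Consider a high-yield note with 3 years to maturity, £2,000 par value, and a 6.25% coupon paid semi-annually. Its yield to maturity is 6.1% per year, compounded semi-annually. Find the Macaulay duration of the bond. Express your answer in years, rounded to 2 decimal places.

Periodic yield y = 0.0305. Discount each cash flow and weight by its period:
  t   CF        PV=CF/(1+0.0305)^t    t·PV
  1        62.50        60.6502        60.6502
  2        62.50        58.8551       117.7102
  3        62.50        57.1131       171.3394
  4        62.50        55.4227       221.6910
  5        62.50        53.7824       268.9119
  6     2,062.50     1,722.2888    10,333.7329
  Σ                  2,008.1123    11,174.0355
Price P = Σ PV = 2,008.1123.
Macaulay duration = Σ(t·PV) / P = 11,174.0355 / 2,008.1123 = 5.56445 half-year periods.
In years: 5.56445 / 2 = 2.78222 years.

2.78 years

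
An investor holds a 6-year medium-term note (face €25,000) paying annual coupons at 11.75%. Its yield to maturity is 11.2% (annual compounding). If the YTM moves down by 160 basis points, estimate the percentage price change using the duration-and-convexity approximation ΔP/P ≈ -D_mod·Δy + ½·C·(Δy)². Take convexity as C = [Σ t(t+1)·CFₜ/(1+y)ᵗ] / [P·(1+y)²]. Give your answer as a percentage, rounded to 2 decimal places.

+6.99%

With y = 0.112:
  t   CF        PV=CF/(1+0.112)^t    t·PV        t(t+1)·PV
  1     2,937.50     2,641.6367     2,641.6367       5,283.2734
  2     2,937.50     2,375.5726     4,751.1451      14,253.4354
  3     2,937.50     2,136.3063     6,408.9188      25,635.6751
  4     2,937.50     1,921.1387     7,684.5549      38,422.7745
  5     2,937.50     1,727.6427     8,638.2137      51,829.2821
  6    27,937.50    14,776.0658    88,656.3949     620,594.7644
  Σ                 25,578.3628   118,780.8641     756,019.2050
P = 25,578.3628; D_Mac = 4.64380 yrs; D_mod = 4.17608 yrs; C = 23.90290.
Duration effect: -4.17608 × (-0.016) = +0.066817
Convexity effect: 0.5 × 23.90290 × (-0.016)² = +0.0030596
ΔP/P ≈ +0.066817 + 0.0030596 = +0.069877 = +6.9877%.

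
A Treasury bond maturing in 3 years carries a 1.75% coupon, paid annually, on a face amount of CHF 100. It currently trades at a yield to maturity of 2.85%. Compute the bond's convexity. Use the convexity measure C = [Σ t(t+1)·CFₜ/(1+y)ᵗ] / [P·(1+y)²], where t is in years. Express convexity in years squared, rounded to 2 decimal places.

11.08

With y = 0.0285:
  t   CF        PV=CF/(1+0.0285)^t    t·PV        t(t+1)·PV
  1         1.75         1.7015         1.7015           3.4030
  2         1.75         1.6544         3.3087           9.9261
  3       101.75        93.5237       280.5710       1,122.2840
  Σ                     96.8795       285.5812       1,135.6132
P = 96.8795.
Convexity = Σ t(t+1)·PV / [P·(1+y)²] = 1,135.6132 / (96.8795 × 1.057812) = 11.08128.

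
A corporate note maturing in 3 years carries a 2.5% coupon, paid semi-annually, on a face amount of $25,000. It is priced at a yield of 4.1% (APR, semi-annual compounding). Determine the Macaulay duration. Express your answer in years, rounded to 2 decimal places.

Periodic yield y = 0.0205. Discount each cash flow and weight by its period:
  t   CF        PV=CF/(1+0.0205)^t    t·PV
  1       312.50       306.2224       306.2224
  2       312.50       300.0710       600.1420
  3       312.50       294.0431       882.1293
  4       312.50       288.1363     1,152.5452
  5       312.50       282.3482     1,411.7408
  6    25,312.50    22,410.7807   134,464.6843
  Σ                 23,881.6017   138,817.4641
Price P = Σ PV = 23,881.6017.
Macaulay duration = Σ(t·PV) / P = 138,817.4641 / 23,881.6017 = 5.81274 half-year periods.
In years: 5.81274 / 2 = 2.90637 years.

2.91 years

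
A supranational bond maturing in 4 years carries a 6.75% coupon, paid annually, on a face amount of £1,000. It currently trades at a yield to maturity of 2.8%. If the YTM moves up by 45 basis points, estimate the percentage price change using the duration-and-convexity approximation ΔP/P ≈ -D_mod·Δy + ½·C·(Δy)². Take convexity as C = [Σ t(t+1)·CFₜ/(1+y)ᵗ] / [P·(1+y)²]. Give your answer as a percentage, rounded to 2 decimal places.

-1.59%

With y = 0.028:
  t   CF        PV=CF/(1+0.028)^t    t·PV        t(t+1)·PV
  1        67.50        65.6615        65.6615         131.3230
  2        67.50        63.8730       127.7461         383.2382
  3        67.50        62.1333       186.3999         745.5996
  4     1,067.50       955.8625     3,823.4500      19,117.2501
  Σ                  1,147.5303     4,203.2575      20,377.4108
P = 1,147.5303; D_Mac = 3.66287 yrs; D_mod = 3.56311 yrs; C = 16.80346.
Duration effect: -3.56311 × (+0.0045) = -0.016034
Convexity effect: 0.5 × 16.80346 × (0.0045)² = +0.0001701
ΔP/P ≈ -0.016034 + 0.0001701 = -0.015864 = -1.5864%.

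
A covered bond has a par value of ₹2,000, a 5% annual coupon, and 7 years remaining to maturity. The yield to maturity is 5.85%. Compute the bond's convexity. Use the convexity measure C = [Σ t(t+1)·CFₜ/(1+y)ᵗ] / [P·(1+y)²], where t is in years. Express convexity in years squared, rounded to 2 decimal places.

41.03

With y = 0.0585:
  t   CF        PV=CF/(1+0.0585)^t    t·PV        t(t+1)·PV
  1       100.00        94.4733        94.4733         188.9466
  2       100.00        89.2521       178.5041         535.5124
  3       100.00        84.3194       252.9581       1,011.8326
  4       100.00        79.6593       318.6372       1,593.1862
  5       100.00        75.2568       376.2839       2,257.7037
  6       100.00        71.0976       426.5855       2,986.0984
  7     2,100.00     1,410.5330     9,873.7312      78,989.8493
  Σ                  1,904.5915    11,521.1734      87,563.1292
P = 1,904.5915.
Convexity = Σ t(t+1)·PV / [P·(1+y)²] = 87,563.1292 / (1,904.5915 × 1.120422) = 41.03342.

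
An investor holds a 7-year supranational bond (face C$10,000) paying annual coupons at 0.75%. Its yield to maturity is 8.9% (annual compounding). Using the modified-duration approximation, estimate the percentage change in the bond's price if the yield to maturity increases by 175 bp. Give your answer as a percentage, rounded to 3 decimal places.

Periodic yield y = 0.089. Modified duration first:
  t   CF        PV=CF/(1+0.089)^t    t·PV
  1        75.00        68.8705        68.8705
  2        75.00        63.2420       126.4840
  3        75.00        58.0734       174.2203
  4        75.00        53.3273       213.3093
  5        75.00        48.9691       244.8454
  6        75.00        44.9670       269.8020
  7    10,075.00     5,546.8944    38,828.2607
  Σ                  5,884.3437    39,925.7922
P = 5,884.3437; D_Mac = 6.78509 yrs; D_mod = 6.78509/(1+0.089) = 6.23057 yrs.
ΔP/P ≈ -D_mod · Δy = -6.23057 × (+0.0175) = -0.109035 = -10.9035%.

-10.903%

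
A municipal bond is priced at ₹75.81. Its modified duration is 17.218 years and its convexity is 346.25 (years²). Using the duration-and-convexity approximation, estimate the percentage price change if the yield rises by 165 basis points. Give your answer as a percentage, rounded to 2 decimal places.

-23.70%

Duration effect: -D_mod·Δy = -17.218 × (+0.0165) = -0.284097
Convexity effect: ½·C·(Δy)² = 0.5 × 346.25 × (0.0165)² = +0.04713328125
ΔP/P ≈ -0.284097 + 0.04713328125 = -0.23696371875
= -23.696371875%.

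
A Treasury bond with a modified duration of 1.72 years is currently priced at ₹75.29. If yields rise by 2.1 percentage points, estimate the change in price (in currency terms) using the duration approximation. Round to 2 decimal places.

Duration approximation: ΔP/P ≈ -D_mod · Δy = -1.72 × (+0.021) = -0.036120.
ΔP ≈ 75.29 × (-0.036120) = -2.7194748.

-₹2.72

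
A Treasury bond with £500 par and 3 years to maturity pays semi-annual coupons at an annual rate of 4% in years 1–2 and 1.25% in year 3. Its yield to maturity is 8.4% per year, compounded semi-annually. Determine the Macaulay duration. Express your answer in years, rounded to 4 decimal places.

2.8485 years

Periodic yield y = 0.042. Discount each cash flow and weight by its period:
  t   CF        PV=CF/(1+0.042)^t    t·PV
  1       10.000         9.5969         9.5969
  2       10.000         9.2101        18.4202
  3       10.000         8.8389        26.5166
  4       10.000         8.4826        33.9304
  5        3.125         2.5440        12.7198
  6      503.125       393.0697     2,358.4183
  Σ                    431.7422     2,459.6023
Price P = Σ PV = 431.7422.
Macaulay duration = Σ(t·PV) / P = 2,459.6023 / 431.7422 = 5.69692 half-year periods.
In years: 5.69692 / 2 = 2.84846 years.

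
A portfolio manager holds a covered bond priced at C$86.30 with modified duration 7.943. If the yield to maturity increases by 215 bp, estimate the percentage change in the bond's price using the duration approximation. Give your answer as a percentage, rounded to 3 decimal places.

Duration approximation: ΔP/P ≈ -D_mod · Δy = -7.943 × (+0.0215) = -0.1707745.
As a percentage: -17.07745%.

-17.077%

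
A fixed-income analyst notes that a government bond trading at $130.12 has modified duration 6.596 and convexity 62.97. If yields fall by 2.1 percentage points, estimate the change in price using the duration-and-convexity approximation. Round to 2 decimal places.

+$19.83

Duration effect: -D_mod·Δy = -6.596 × (-0.021) = +0.138516
Convexity effect: ½·C·(Δy)² = 0.5 × 62.97 × (-0.021)² = +0.013884885
ΔP/P ≈ +0.138516 + 0.013884885 = +0.152400885
ΔP ≈ 130.12 × (+0.152400885) = +19.8304031562.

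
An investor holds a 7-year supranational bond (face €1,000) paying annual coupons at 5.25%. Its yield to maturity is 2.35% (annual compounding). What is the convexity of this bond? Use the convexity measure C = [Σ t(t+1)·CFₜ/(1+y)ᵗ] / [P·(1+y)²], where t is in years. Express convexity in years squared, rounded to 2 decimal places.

With y = 0.0235:
  t   CF        PV=CF/(1+0.0235)^t    t·PV        t(t+1)·PV
  1        52.50        51.2946        51.2946         102.5892
  2        52.50        50.1168       100.2337         300.7010
  3        52.50        48.9661       146.8984         587.5935
  4        52.50        47.8418       191.3674         956.8369
  5        52.50        46.7434       233.7169       1,402.3013
  6        52.50        45.6701       274.0208       1,918.1453
  7     1,052.50       894.5553     6,261.8868      50,095.0948
  Σ                  1,185.1881     7,259.4185      55,363.2619
P = 1,185.1881.
Convexity = Σ t(t+1)·PV / [P·(1+y)²] = 55,363.2619 / (1,185.1881 × 1.047552) = 44.59218.

44.59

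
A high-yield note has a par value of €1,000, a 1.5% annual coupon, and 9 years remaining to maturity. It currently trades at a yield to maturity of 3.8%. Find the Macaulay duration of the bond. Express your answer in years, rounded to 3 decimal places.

8.422 years

Periodic yield y = 0.038. Discount each cash flow and weight by its year:
  t   CF        PV=CF/(1+0.038)^t    t·PV
  1        15.00        14.4509        14.4509
  2        15.00        13.9218        27.8437
  3        15.00        13.4122        40.2365
  4        15.00        12.9212        51.6847
  5        15.00        12.4481        62.2407
  6        15.00        11.9924        71.9546
  7        15.00        11.5534        80.8738
  8        15.00        11.1304        89.0435
  9     1,015.00       725.5876     6,530.2885
  Σ                    827.4181     6,968.6169
Price P = Σ PV = 827.4181.
Macaulay duration = Σ(t·PV) / P = 6,968.6169 / 827.4181 = 8.42212 years.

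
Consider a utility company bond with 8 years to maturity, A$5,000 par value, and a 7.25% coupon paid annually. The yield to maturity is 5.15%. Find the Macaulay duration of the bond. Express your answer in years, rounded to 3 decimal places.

Periodic yield y = 0.0515. Discount each cash flow and weight by its year:
  t   CF        PV=CF/(1+0.0515)^t    t·PV
  1       362.50       344.7456       344.7456
  2       362.50       327.8608       655.7215
  3       362.50       311.8029       935.4088
  4       362.50       296.5315     1,186.1262
  5       362.50       282.0081     1,410.0406
  6       362.50       268.1960     1,609.1762
  7       362.50       255.0604     1,785.4229
  8     5,362.50     3,588.3359    28,706.6871
  Σ                  5,674.5413    36,633.3290
Price P = Σ PV = 5,674.5413.
Macaulay duration = Σ(t·PV) / P = 36,633.3290 / 5,674.5413 = 6.45573 years.

6.456 years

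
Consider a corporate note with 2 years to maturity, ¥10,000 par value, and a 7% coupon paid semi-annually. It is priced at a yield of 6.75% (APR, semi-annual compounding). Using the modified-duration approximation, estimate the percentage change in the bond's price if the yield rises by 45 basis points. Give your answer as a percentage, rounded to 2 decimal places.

Periodic yield y = 0.03375. Modified duration first:
  t   CF        PV=CF/(1+0.03375)^t    t·PV
  1       350.00       338.5732       338.5732
  2       350.00       327.5194       655.0388
  3       350.00       316.8265       950.4794
  4    10,350.00     9,063.1310    36,252.5242
  Σ                 10,046.0501    38,196.6155
P = 10,046.0501; D_Mac = 3.80215 half-year periods = 1.90108 yrs; D_mod = 1.90108/(1+0.03375) = 1.83901 yrs.
ΔP/P ≈ -D_mod · Δy = -1.83901 × (+0.0045) = -0.008276 = -0.8276%.

-0.83%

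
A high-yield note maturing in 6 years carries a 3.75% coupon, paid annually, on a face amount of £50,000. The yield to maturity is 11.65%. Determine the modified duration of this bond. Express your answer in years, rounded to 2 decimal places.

Periodic yield y = 0.1165. First find Macaulay duration:
  t   CF        PV=CF/(1+0.1165)^t    t·PV
  1     1,875.00     1,679.3551     1,679.3551
  2     1,875.00     1,504.1246     3,008.2492
  3     1,875.00     1,347.1783     4,041.5350
  4     1,875.00     1,206.6085     4,826.4338
  5     1,875.00     1,080.7062     5,403.5309
  6    51,875.00    26,779.7023   160,678.2140
  Σ                 33,597.6750   179,637.3180
P = 33,597.6750; Macaulay duration = 179,637.3180 / 33,597.6750 = 5.34672 years.
Modified duration = D_Mac / (1 + y) = 5.34672 / 1.1165 = 4.78882 years.

4.79 years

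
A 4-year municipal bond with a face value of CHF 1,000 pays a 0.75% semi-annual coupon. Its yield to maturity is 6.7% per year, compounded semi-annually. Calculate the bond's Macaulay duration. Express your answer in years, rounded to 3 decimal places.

3.940 years

Periodic yield y = 0.0335. Discount each cash flow and weight by its period:
  t   CF        PV=CF/(1+0.0335)^t    t·PV
  1         3.75         3.6284         3.6284
  2         3.75         3.5108         7.0217
  3         3.75         3.3970        10.1911
  4         3.75         3.2869        13.1477
  5         3.75         3.1804        15.9019
  6         3.75         3.0773        18.4637
  7         3.75         2.9775        20.8428
  8     1,003.75       771.1551     6,169.2405
  Σ                    794.2135     6,258.4378
Price P = Σ PV = 794.2135.
Macaulay duration = Σ(t·PV) / P = 6,258.4378 / 794.2135 = 7.88004 half-year periods.
In years: 7.88004 / 2 = 3.94002 years.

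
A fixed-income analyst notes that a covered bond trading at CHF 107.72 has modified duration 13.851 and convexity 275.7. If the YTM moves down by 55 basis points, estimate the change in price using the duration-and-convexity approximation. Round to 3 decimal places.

Duration effect: -D_mod·Δy = -13.851 × (-0.0055) = +0.0761805
Convexity effect: ½·C·(Δy)² = 0.5 × 275.7 × (-0.0055)² = +0.0041699625
ΔP/P ≈ +0.0761805 + 0.0041699625 = +0.0803504625
ΔP ≈ 107.72 × (+0.0803504625) = +8.6553518205.

+CHF 8.655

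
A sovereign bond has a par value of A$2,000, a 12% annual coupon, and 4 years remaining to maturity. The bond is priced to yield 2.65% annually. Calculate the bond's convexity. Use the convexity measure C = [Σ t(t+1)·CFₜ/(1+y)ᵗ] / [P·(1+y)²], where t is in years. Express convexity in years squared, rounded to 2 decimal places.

With y = 0.0265:
  t   CF        PV=CF/(1+0.0265)^t    t·PV        t(t+1)·PV
  1       240.00       233.8042       233.8042         467.6084
  2       240.00       227.7683       455.5367       1,366.6100
  3       240.00       221.8883       665.6649       2,662.6595
  4     2,240.00     2,017.4938     8,069.9751      40,349.8755
  Σ                  2,700.9546     9,424.9808      44,846.7533
P = 2,700.9546.
Convexity = Σ t(t+1)·PV / [P·(1+y)²] = 44,846.7533 / (2,700.9546 × 1.053702) = 15.75781.

15.76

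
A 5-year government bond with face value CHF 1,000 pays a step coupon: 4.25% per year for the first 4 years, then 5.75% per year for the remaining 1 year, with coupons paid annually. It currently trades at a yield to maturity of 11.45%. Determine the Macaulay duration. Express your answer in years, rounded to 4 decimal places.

Periodic yield y = 0.1145. Discount each cash flow and weight by its year:
  t   CF        PV=CF/(1+0.1145)^t    t·PV
  1        42.50        38.1337        38.1337
  2        42.50        34.2160        68.4319
  3        42.50        30.7007        92.1022
  4        42.50        27.5466       110.1866
  5     1,057.50       615.0069     3,075.0347
  Σ                    745.6040     3,383.8890
Price P = Σ PV = 745.6040.
Macaulay duration = Σ(t·PV) / P = 3,383.8890 / 745.6040 = 4.53845 years.

4.5385 years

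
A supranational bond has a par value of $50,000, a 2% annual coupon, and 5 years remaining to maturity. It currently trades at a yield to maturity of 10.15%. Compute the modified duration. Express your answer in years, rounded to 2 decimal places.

4.32 years

Periodic yield y = 0.1015. First find Macaulay duration:
  t   CF        PV=CF/(1+0.1015)^t    t·PV
  1     1,000.00       907.8529       907.8529
  2     1,000.00       824.1969     1,648.3939
  3     1,000.00       748.2496     2,244.7488
  4     1,000.00       679.3006     2,717.2024
  5    51,000.00    31,451.9567   157,259.7833
  Σ                 34,611.5567   164,777.9813
P = 34,611.5567; Macaulay duration = 164,777.9813 / 34,611.5567 = 4.76078 years.
Modified duration = D_Mac / (1 + y) = 4.76078 / 1.1015 = 4.32209 years.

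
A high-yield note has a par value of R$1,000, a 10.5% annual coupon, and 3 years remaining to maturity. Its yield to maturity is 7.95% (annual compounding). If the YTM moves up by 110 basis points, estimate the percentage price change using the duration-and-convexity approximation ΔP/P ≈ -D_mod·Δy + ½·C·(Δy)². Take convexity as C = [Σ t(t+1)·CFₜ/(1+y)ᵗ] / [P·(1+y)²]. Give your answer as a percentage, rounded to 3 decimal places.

With y = 0.0795:
  t   CF        PV=CF/(1+0.0795)^t    t·PV        t(t+1)·PV
  1       105.00        97.2673        97.2673         194.5345
  2       105.00        90.1040       180.2080         540.6239
  3     1,105.00       878.4041     2,635.2122      10,540.8488
  Σ                  1,065.7753     2,912.6874      11,276.0072
P = 1,065.7753; D_Mac = 2.73293 yrs; D_mod = 2.53166 yrs; C = 9.07913.
Duration effect: -2.53166 × (+0.011) = -0.027848
Convexity effect: 0.5 × 9.07913 × (0.011)² = +0.0005493
ΔP/P ≈ -0.027848 + 0.0005493 = -0.027299 = -2.7299%.

-2.730%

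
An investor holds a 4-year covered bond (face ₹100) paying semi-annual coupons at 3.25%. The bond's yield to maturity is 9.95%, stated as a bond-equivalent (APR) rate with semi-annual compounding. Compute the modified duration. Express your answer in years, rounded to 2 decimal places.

3.57 years

Periodic yield y = 0.04975. First find Macaulay duration:
  t   CF        PV=CF/(1+0.04975)^t    t·PV
  1        1.625         1.5480         1.5480
  2        1.625         1.4746         2.9493
  3        1.625         1.4047         4.2142
  4        1.625         1.3382         5.3527
  5        1.625         1.2747         6.3737
  6        1.625         1.2143         7.2860
  7        1.625         1.1568         8.0975
  8      101.625        68.9150       551.3197
  Σ                     78.3263       587.1410
P = 78.3263; Macaulay duration = 587.1410 / 78.3263 = 7.49609 half-year periods = 3.74804 years.
Modified duration = D_Mac / (1 + y) = 3.74804 / 1.04975 = 3.57042 years.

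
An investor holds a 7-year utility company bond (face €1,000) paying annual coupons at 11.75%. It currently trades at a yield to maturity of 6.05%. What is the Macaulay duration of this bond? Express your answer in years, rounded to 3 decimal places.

Periodic yield y = 0.0605. Discount each cash flow and weight by its year:
  t   CF        PV=CF/(1+0.0605)^t    t·PV
  1       117.50       110.7968       110.7968
  2       117.50       104.4760       208.9520
  3       117.50        98.5158       295.5474
  4       117.50        92.8956       371.5824
  5       117.50        87.5960       437.9802
  6       117.50        82.5988       495.5929
  7     1,117.50       740.7520     5,185.2639
  Σ                  1,317.6310     7,105.7156
Price P = Σ PV = 1,317.6310.
Macaulay duration = Σ(t·PV) / P = 7,105.7156 / 1,317.6310 = 5.39280 years.

5.393 years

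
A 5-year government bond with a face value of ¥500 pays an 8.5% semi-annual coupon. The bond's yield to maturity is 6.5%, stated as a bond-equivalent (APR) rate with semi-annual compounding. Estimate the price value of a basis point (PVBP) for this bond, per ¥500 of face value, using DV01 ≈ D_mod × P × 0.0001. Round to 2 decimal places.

¥0.22

Periodic yield y = 0.0325.
  t   CF        PV=CF/(1+0.0325)^t    t·PV
  1        21.25        20.5811        20.5811
  2        21.25        19.9333        39.8666
  3        21.25        19.3058        57.9175
  4        21.25        18.6982        74.7926
  5        21.25        18.1096        90.5480
  6        21.25        17.5396       105.2373
  7        21.25        16.9875       118.9122
  8        21.25        16.4527       131.6220
  9        21.25        15.9349       143.4138
  10      521.25       378.5694     3,785.6936
  Σ                    542.1120     4,568.5847
P = 542.1120; D_Mac = 8.42738 half-year periods = 4.21369 yrs; D_mod = 4.08106 yrs.
DV01 ≈ 4.08106 × 542.1120 × 0.0001 = 0.221239.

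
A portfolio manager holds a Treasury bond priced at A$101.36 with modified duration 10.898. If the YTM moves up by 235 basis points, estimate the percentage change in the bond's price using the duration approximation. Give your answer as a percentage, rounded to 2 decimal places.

-25.61%

Duration approximation: ΔP/P ≈ -D_mod · Δy = -10.898 × (+0.0235) = -0.256103.
As a percentage: -25.6103%.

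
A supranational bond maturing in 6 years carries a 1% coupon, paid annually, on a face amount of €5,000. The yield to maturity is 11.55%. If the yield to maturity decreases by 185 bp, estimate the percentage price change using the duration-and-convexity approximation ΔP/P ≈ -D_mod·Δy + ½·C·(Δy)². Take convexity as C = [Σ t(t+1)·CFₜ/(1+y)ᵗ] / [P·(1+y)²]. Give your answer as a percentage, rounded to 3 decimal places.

With y = 0.1155:
  t   CF        PV=CF/(1+0.1155)^t    t·PV        t(t+1)·PV
  1        50.00        44.8229        44.8229          89.6459
  2        50.00        40.1819        80.3639         241.0916
  3        50.00        36.0215       108.0644         432.2575
  4        50.00        32.2918       129.1670         645.8352
  5        50.00        28.9482       144.7412         868.4471
  6     5,050.00     2,621.0417    15,726.2502     110,083.7514
  Σ                  2,803.3080    16,233.4096     112,361.0287
P = 2,803.3080; D_Mac = 5.79080 yrs; D_mod = 5.19122 yrs; C = 32.21111.
Duration effect: -5.19122 × (-0.0185) = +0.096038
Convexity effect: 0.5 × 32.21111 × (-0.0185)² = +0.0055121
ΔP/P ≈ +0.096038 + 0.0055121 = +0.101550 = +10.1550%.

+10.155%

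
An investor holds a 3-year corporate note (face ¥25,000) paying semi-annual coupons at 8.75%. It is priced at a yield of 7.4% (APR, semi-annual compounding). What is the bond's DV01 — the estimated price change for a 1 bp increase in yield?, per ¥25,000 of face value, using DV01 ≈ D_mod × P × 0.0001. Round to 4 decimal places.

¥6.7633

Periodic yield y = 0.037.
  t   CF        PV=CF/(1+0.037)^t    t·PV
  1     1,093.75     1,054.7252     1,054.7252
  2     1,093.75     1,017.0927     2,034.1855
  3     1,093.75       980.8030     2,942.4091
  4     1,093.75       945.8081     3,783.2325
  5     1,093.75       912.0618     4,560.3092
  6    26,093.75    20,982.8250   125,896.9501
  Σ                 25,893.3159   140,271.8115
P = 25,893.3159; D_Mac = 5.41730 half-year periods = 2.70865 yrs; D_mod = 2.61200 yrs.
DV01 ≈ 2.61200 × 25,893.3159 × 0.0001 = 6.763347.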